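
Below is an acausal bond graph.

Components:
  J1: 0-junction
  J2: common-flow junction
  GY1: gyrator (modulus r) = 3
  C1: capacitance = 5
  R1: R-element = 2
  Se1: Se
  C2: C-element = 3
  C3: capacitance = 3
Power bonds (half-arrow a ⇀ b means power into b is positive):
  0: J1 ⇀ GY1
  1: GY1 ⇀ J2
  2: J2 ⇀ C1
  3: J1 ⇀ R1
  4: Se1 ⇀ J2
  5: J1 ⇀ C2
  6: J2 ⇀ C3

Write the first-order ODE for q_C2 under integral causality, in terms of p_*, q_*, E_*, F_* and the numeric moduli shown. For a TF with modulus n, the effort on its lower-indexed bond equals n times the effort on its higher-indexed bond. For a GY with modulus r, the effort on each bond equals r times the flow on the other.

#4 stroke at J2  (Se1: effort source, stroke at far end)
#2 stroke at J2  (C1 outputs effort q/C1)
#5 stroke at J1  (C2: C, integral causality)
#0 stroke at GY1  (J1 effort already set via bond 5)
#3 stroke at R1  (common-e at J1 fixed by 5)
#1 stroke at GY1  (GY1: gyrator matches bond 0)
#6 stroke at J2  (J2 flow already set via bond 1)

dq_C2/dt = E_Se1/3 - q_C1/15 - q_C2/6 - q_C3/9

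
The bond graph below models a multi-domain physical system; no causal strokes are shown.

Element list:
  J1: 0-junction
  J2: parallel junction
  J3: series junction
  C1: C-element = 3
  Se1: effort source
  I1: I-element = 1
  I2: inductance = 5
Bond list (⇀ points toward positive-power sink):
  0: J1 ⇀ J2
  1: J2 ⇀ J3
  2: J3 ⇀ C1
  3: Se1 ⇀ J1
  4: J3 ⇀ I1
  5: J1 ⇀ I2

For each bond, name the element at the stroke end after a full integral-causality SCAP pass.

β0 stroke→J2
β1 stroke→J3
β2 stroke→J3
β3 stroke→J1
β4 stroke→I1
β5 stroke→I2

β3 →J1  (Se1: effort source, stroke at far end)
β0 →J2  (J1: bond 3 brought effort, rest push out)
β5 →I2  (J1: bond 3 brought effort, rest push out)
β1 →J3  (J2 effort already set via bond 0)
β2 →J3  (C1 outputs effort q/C1)
β4 →I1  (J3: last free bond brings flow in)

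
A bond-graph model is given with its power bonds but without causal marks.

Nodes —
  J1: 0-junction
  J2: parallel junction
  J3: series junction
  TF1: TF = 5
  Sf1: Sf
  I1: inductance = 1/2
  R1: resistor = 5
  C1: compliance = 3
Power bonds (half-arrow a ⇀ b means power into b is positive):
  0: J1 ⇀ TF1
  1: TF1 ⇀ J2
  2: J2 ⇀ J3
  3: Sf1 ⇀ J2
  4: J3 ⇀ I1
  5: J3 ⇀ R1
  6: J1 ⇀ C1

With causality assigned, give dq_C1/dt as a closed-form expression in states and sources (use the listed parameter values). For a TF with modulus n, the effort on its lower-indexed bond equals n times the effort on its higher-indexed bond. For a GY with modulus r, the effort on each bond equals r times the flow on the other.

β3 →Sf1  (Sf1 (Sf) sets flow on bond)
β4 →I1  (I1 integral (f out))
β2 →J3  (J3: bond 4 brought flow, rest push out)
β5 →J3  (J3 flow already set via bond 4)
β1 →J2  (J2: last free bond brings effort in)
β0 →TF1  (TF1: transformer flips bond 1)
β6 →J1  (closing 0-jn rule on J1)

dq_C1/dt = F_Sf1/5 - 2*p_I1/5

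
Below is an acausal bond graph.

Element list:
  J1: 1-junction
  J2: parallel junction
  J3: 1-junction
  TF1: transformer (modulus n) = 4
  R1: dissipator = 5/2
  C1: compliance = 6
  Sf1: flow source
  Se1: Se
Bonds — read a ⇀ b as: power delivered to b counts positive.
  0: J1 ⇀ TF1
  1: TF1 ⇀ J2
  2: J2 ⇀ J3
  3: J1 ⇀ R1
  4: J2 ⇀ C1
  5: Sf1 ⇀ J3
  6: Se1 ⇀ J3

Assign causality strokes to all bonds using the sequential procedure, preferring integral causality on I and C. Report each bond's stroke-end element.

b0 stroke at J1
b1 stroke at TF1
b2 stroke at J3
b3 stroke at R1
b4 stroke at J2
b5 stroke at Sf1
b6 stroke at J3

b5 |Sf1  (Sf1 fixes flow; stroke at Sf1)
b6 |J3  (source Se1 imposes e)
b2 |J3  (common-f at J3 fixed by 5)
b4 |J2  (C1 integral (e out))
b1 |TF1  (J2: bond 4 brought effort, rest push out)
b0 |J1  (TF1: transformer flips bond 1)
b3 |R1  (J1: last free bond brings flow in)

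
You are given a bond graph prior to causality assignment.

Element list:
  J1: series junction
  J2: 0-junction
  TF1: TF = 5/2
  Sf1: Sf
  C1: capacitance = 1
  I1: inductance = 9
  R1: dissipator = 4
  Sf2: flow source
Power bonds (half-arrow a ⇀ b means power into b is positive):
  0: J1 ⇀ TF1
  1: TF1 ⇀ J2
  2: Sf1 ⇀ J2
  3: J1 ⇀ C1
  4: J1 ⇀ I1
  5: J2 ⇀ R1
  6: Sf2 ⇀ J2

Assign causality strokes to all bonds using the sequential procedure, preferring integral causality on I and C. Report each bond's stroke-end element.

β2 |Sf1  (source Sf1 imposes f)
β6 |Sf2  (Sf2 (Sf) sets flow on bond)
β3 |J1  (prefer integral on C1)
β4 |I1  (I1 integral (f out))
β0 |J1  (J1: bond 4 brought flow, rest push out)
β1 |TF1  (TF1 one-in-one-out from 0)
β5 |J2  (closing 0-jn rule on J2)

β0 stroke at J1
β1 stroke at TF1
β2 stroke at Sf1
β3 stroke at J1
β4 stroke at I1
β5 stroke at J2
β6 stroke at Sf2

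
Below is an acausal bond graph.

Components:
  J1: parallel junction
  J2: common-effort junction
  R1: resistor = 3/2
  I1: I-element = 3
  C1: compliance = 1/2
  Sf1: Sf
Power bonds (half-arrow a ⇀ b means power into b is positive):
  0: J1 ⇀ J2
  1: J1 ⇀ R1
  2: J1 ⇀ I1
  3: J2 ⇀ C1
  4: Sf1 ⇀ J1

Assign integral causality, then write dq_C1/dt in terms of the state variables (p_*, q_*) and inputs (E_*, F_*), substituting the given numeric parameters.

b4 stroke at Sf1  (Sf1: flow source, stroke at near end)
b2 stroke at I1  (prefer integral on I1)
b3 stroke at J2  (C1: C, integral causality)
b0 stroke at J1  (J2: bond 3 brought effort, rest push out)
b1 stroke at R1  (J1: bond 0 brought effort, rest push out)

dq_C1/dt = F_Sf1 - p_I1/3 - 4*q_C1/3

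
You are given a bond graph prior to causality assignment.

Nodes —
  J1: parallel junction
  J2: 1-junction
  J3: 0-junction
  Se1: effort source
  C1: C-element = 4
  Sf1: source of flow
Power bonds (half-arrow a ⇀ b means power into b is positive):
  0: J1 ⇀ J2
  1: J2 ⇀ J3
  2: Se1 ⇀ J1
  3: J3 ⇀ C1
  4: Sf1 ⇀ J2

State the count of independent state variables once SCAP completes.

1  (C1 all integral)

bond 2 |J1  (source Se1 imposes e)
bond 4 |Sf1  (source Sf1 imposes f)
bond 0 |J2  (J1 effort already set via bond 2)
bond 1 |J2  (J2: bond 4 brought flow, rest push out)
bond 3 |J3  (closing 0-jn rule on J3)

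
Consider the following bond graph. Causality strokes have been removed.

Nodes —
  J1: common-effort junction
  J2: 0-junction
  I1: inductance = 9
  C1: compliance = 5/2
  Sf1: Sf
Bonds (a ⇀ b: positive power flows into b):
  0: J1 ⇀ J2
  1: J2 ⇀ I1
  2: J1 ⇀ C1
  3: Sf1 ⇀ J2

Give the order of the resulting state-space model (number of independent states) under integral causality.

bond 3 stroke→Sf1  (Sf1: flow source, stroke at near end)
bond 1 stroke→I1  (prefer integral on I1)
bond 0 stroke→J2  (only one effort-in slot at J2)
bond 2 stroke→J1  (J1 needs exactly one e-in)

2  (C1, I1 all integral)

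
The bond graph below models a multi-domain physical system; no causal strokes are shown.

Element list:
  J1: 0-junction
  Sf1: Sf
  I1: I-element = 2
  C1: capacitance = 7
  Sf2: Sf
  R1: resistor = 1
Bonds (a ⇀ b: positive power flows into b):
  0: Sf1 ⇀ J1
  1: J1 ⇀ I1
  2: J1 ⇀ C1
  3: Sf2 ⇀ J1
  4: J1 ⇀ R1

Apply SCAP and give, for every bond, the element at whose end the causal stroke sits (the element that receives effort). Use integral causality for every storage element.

#0 stroke at Sf1
#1 stroke at I1
#2 stroke at J1
#3 stroke at Sf2
#4 stroke at R1

β0 →Sf1  (Sf1: flow source, stroke at near end)
β3 →Sf2  (Sf2 fixes flow; stroke at Sf2)
β1 →I1  (I1: I, integral causality)
β2 →J1  (C1: C, integral causality)
β4 →R1  (0-jn J1 has e-setter on 2)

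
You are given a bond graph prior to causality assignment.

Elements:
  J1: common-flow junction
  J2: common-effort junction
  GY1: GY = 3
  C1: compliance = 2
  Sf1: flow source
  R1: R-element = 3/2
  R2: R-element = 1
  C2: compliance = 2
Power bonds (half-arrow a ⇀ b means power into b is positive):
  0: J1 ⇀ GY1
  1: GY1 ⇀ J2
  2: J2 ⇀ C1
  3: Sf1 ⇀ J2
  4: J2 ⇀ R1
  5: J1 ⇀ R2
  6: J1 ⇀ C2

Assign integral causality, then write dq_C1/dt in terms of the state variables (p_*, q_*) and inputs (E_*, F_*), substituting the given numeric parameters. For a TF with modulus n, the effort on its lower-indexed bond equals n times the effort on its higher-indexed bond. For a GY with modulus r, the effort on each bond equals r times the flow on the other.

b3 →Sf1  (Sf1 fixes flow; stroke at Sf1)
b2 →J2  (C1 outputs effort q/C1)
b1 →GY1  (0-jn J2 has e-setter on 2)
b4 →R1  (J2 effort already set via bond 2)
b0 →GY1  (GY1 both-in/both-out from 1)
b5 →J1  (1-jn J1 has f-setter on 0)
b6 →J1  (J1 flow already set via bond 0)

dq_C1/dt = F_Sf1 - 7*q_C1/18 - q_C2/6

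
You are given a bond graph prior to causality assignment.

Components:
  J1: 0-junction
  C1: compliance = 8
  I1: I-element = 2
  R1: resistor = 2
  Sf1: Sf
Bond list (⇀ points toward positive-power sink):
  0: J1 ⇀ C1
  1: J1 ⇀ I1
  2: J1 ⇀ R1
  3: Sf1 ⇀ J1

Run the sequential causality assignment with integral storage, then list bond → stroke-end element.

b3 |Sf1  (Sf1: flow source, stroke at near end)
b0 |J1  (prefer integral on C1)
b1 |I1  (J1 effort already set via bond 0)
b2 |R1  (common-e at J1 fixed by 0)

β0 →J1
β1 →I1
β2 →R1
β3 →Sf1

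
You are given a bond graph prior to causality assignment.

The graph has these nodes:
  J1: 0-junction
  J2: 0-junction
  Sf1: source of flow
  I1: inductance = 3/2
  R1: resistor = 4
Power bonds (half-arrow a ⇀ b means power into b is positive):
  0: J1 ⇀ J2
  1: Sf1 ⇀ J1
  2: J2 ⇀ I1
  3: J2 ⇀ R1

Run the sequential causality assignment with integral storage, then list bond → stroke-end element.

bond 0 stroke at J1
bond 1 stroke at Sf1
bond 2 stroke at I1
bond 3 stroke at J2

bond 1 →Sf1  (Sf1 (Sf) sets flow on bond)
bond 0 →J1  (only one effort-in slot at J1)
bond 2 →I1  (I1: I, integral causality)
bond 3 →J2  (J2 needs exactly one e-in)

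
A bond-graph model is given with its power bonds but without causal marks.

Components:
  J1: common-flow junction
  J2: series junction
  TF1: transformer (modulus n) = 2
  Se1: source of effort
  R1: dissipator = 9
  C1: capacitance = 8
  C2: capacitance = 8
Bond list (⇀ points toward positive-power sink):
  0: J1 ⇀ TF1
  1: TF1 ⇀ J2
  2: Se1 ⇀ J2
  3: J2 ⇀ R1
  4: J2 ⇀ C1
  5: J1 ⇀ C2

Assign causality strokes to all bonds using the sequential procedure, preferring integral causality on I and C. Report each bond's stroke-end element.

#2 →J2  (Se1 (Se) sets effort on bond)
#4 →J2  (prefer integral on C1)
#5 →J1  (prefer integral on C2)
#0 →TF1  (only one flow-in slot at J1)
#1 →J2  (through TF1, causality passes straight; one stroke at TF1)
#3 →R1  (only one flow-in slot at J2)

#0 →TF1
#1 →J2
#2 →J2
#3 →R1
#4 →J2
#5 →J1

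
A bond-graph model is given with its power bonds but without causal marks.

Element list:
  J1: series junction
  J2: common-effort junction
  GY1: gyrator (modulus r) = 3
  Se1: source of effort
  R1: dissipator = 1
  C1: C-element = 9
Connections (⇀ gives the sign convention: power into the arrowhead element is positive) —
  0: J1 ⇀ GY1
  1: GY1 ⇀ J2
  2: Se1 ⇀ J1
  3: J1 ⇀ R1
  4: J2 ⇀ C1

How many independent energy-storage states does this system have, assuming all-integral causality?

bond 2 stroke at J1  (Se1 fixes effort; stroke away)
bond 4 stroke at J2  (C1: C, integral causality)
bond 1 stroke at GY1  (J2: bond 4 brought effort, rest push out)
bond 0 stroke at GY1  (GY GY1: same side as bond 1)
bond 3 stroke at J1  (1-jn J1 has f-setter on 0)

1  (C1 all integral)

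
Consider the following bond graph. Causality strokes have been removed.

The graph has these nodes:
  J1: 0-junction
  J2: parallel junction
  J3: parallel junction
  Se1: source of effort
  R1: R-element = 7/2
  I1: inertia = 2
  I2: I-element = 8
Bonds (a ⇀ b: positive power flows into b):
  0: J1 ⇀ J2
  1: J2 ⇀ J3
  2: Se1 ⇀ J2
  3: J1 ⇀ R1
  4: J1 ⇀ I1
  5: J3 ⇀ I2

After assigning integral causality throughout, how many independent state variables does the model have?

bond 2 →J2  (Se1 fixes effort; stroke away)
bond 0 →J1  (J2: bond 2 brought effort, rest push out)
bond 1 →J3  (J2 effort already set via bond 2)
bond 5 →I2  (J3 effort already set via bond 1)
bond 3 →R1  (common-e at J1 fixed by 0)
bond 4 →I1  (common-e at J1 fixed by 0)

2  (I1, I2 all integral)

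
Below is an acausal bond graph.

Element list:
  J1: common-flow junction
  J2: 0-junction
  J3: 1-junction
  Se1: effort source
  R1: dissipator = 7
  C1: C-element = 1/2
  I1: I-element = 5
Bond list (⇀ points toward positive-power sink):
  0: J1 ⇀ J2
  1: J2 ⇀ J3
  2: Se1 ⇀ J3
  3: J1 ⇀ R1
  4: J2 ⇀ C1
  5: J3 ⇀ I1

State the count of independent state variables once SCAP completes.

bond 2 stroke at J3  (Se1 (Se) sets effort on bond)
bond 4 stroke at J2  (C1 integral (e out))
bond 0 stroke at J1  (common-e at J2 fixed by 4)
bond 1 stroke at J3  (J2 effort already set via bond 4)
bond 5 stroke at I1  (J3 needs exactly one f-in)
bond 3 stroke at R1  (J1: last free bond brings flow in)

2  (C1, I1 all integral)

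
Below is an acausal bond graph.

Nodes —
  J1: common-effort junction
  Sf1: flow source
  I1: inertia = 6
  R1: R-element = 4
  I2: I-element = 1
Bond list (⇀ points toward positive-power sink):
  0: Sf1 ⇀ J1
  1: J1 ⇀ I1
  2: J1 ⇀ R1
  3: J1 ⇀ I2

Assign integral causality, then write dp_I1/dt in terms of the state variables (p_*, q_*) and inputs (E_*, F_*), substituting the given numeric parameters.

dp_I1/dt = 4*F_Sf1 - 2*p_I1/3 - 4*p_I2

#0 stroke at Sf1  (source Sf1 imposes f)
#1 stroke at I1  (I1 integral (f out))
#3 stroke at I2  (I2 integral (f out))
#2 stroke at J1  (J1 needs exactly one e-in)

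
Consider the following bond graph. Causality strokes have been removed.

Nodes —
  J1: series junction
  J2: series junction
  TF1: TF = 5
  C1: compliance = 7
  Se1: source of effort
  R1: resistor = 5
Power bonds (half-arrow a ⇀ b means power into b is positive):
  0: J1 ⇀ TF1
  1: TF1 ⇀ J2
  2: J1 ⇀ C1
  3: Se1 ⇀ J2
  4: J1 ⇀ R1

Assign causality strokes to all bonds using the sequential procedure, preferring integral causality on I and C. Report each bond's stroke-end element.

#0 stroke→J1
#1 stroke→TF1
#2 stroke→J1
#3 stroke→J2
#4 stroke→R1

b3 stroke→J2  (Se1: effort source, stroke at far end)
b1 stroke→TF1  (closing 1-jn rule on J2)
b0 stroke→J1  (through TF1, causality passes straight; one stroke at TF1)
b2 stroke→J1  (C1: C, integral causality)
b4 stroke→R1  (J1: last free bond brings flow in)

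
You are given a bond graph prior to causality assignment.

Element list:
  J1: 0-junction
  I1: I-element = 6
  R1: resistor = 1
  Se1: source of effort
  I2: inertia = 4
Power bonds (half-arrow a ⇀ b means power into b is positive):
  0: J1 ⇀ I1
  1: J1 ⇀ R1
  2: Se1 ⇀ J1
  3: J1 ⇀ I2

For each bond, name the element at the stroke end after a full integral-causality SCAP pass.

bond 2 stroke→J1  (source Se1 imposes e)
bond 0 stroke→I1  (0-jn J1 has e-setter on 2)
bond 1 stroke→R1  (common-e at J1 fixed by 2)
bond 3 stroke→I2  (J1: bond 2 brought effort, rest push out)

bond 0 stroke→I1
bond 1 stroke→R1
bond 2 stroke→J1
bond 3 stroke→I2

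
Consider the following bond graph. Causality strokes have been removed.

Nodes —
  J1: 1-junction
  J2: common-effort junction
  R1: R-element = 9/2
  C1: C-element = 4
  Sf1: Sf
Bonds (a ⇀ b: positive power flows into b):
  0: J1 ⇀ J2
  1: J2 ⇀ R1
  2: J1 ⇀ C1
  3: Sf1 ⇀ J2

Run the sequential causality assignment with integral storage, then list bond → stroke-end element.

β0 stroke→J2
β1 stroke→R1
β2 stroke→J1
β3 stroke→Sf1

bond 3 →Sf1  (Sf1 fixes flow; stroke at Sf1)
bond 2 →J1  (prefer integral on C1)
bond 0 →J2  (closing 1-jn rule on J1)
bond 1 →R1  (J2: bond 0 brought effort, rest push out)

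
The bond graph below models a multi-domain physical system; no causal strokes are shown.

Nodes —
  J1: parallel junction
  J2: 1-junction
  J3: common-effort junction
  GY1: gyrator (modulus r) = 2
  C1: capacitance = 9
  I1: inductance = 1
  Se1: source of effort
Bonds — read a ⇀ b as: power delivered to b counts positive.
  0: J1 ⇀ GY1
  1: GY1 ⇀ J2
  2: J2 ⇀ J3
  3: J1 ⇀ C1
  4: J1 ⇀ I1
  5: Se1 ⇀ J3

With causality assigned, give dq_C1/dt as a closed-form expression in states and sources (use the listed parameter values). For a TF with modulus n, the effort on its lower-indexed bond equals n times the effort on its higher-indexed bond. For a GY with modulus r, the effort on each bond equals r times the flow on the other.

dq_C1/dt = -E_Se1/2 - p_I1

b5 |J3  (Se1: effort source, stroke at far end)
b2 |J2  (J3: bond 5 brought effort, rest push out)
b1 |GY1  (J2 needs exactly one f-in)
b0 |GY1  (through GY1, causality inverts; strokes same side of GY1)
b3 |J1  (prefer integral on C1)
b4 |I1  (common-e at J1 fixed by 3)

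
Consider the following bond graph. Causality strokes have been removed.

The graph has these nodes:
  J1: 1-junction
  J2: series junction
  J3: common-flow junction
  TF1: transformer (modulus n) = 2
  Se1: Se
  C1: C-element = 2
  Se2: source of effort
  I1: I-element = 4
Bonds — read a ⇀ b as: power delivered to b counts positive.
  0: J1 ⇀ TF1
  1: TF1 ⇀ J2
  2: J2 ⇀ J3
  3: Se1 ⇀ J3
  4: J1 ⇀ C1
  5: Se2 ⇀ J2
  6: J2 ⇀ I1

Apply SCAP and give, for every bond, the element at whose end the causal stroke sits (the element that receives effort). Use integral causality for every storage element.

#3 |J3  (source Se1 imposes e)
#5 |J2  (source Se2 imposes e)
#2 |J2  (J3: last free bond brings flow in)
#4 |J1  (C1 integral (e out))
#0 |TF1  (closing 1-jn rule on J1)
#1 |J2  (TF1 one-in-one-out from 0)
#6 |I1  (only one flow-in slot at J2)

β0 stroke at TF1
β1 stroke at J2
β2 stroke at J2
β3 stroke at J3
β4 stroke at J1
β5 stroke at J2
β6 stroke at I1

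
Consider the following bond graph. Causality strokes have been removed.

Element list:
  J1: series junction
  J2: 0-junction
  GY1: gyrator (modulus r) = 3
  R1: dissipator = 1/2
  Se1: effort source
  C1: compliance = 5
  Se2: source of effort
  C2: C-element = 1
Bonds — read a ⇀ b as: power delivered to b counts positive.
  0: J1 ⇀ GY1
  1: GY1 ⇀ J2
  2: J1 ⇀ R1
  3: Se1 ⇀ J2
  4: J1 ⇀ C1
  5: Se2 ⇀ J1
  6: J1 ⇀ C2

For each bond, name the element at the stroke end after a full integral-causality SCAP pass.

b0 stroke→GY1
b1 stroke→GY1
b2 stroke→J1
b3 stroke→J2
b4 stroke→J1
b5 stroke→J1
b6 stroke→J1

b3 stroke→J2  (source Se1 imposes e)
b5 stroke→J1  (source Se2 imposes e)
b1 stroke→GY1  (J2: bond 3 brought effort, rest push out)
b0 stroke→GY1  (GY1 both-in/both-out from 1)
b2 stroke→J1  (common-f at J1 fixed by 0)
b4 stroke→J1  (J1 flow already set via bond 0)
b6 stroke→J1  (common-f at J1 fixed by 0)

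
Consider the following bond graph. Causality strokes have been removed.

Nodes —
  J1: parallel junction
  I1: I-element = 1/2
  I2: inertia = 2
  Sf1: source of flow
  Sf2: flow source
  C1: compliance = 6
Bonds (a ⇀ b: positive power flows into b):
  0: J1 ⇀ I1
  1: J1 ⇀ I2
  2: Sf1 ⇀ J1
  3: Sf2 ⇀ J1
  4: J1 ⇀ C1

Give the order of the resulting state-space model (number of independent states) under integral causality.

b2 stroke at Sf1  (Sf1 fixes flow; stroke at Sf1)
b3 stroke at Sf2  (Sf2 fixes flow; stroke at Sf2)
b0 stroke at I1  (I1 integral (f out))
b1 stroke at I2  (prefer integral on I2)
b4 stroke at J1  (closing 0-jn rule on J1)

3  (C1, I1, I2 all integral)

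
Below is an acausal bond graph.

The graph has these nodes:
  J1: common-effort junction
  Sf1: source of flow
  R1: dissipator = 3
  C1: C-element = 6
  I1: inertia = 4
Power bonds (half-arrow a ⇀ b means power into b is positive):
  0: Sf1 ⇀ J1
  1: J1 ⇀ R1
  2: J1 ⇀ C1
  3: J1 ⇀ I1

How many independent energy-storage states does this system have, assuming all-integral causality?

2  (C1, I1 all integral)

β0 stroke→Sf1  (source Sf1 imposes f)
β2 stroke→J1  (C1 outputs effort q/C1)
β1 stroke→R1  (common-e at J1 fixed by 2)
β3 stroke→I1  (J1 effort already set via bond 2)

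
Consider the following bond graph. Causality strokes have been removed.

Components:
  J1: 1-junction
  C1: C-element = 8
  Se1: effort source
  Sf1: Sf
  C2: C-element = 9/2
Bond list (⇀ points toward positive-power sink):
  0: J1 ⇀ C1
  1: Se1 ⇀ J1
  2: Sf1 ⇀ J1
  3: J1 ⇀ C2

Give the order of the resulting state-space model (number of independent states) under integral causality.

#1 stroke at J1  (Se1 (Se) sets effort on bond)
#2 stroke at Sf1  (Sf1 fixes flow; stroke at Sf1)
#0 stroke at J1  (common-f at J1 fixed by 2)
#3 stroke at J1  (J1 flow already set via bond 2)

2  (C1, C2 all integral)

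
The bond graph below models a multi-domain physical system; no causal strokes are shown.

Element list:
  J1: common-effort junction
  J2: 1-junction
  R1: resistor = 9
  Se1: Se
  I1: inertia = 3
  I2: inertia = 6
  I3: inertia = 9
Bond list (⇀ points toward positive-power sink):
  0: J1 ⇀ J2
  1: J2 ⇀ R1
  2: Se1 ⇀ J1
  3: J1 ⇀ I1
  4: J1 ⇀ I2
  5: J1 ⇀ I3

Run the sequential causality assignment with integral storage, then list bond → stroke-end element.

β0 stroke at J2
β1 stroke at R1
β2 stroke at J1
β3 stroke at I1
β4 stroke at I2
β5 stroke at I3

β2 |J1  (Se1 fixes effort; stroke away)
β0 |J2  (0-jn J1 has e-setter on 2)
β3 |I1  (J1: bond 2 brought effort, rest push out)
β4 |I2  (common-e at J1 fixed by 2)
β5 |I3  (J1 effort already set via bond 2)
β1 |R1  (J2: last free bond brings flow in)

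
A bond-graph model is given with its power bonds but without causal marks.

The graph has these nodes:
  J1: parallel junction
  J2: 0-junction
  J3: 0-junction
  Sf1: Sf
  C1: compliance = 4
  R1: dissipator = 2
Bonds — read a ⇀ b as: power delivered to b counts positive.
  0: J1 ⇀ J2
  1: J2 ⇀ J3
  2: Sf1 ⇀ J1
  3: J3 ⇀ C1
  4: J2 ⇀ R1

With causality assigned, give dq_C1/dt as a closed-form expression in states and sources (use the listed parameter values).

β2 stroke at Sf1  (source Sf1 imposes f)
β0 stroke at J1  (closing 0-jn rule on J1)
β3 stroke at J3  (C1 outputs effort q/C1)
β1 stroke at J2  (J3: bond 3 brought effort, rest push out)
β4 stroke at R1  (J2: bond 1 brought effort, rest push out)

dq_C1/dt = F_Sf1 - q_C1/8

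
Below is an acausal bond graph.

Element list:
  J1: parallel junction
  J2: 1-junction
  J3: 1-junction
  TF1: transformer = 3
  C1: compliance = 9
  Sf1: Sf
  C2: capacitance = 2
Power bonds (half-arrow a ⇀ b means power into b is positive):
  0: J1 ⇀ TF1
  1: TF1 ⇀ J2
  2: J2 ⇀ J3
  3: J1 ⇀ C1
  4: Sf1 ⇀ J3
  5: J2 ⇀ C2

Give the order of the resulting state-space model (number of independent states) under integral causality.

b4 stroke at Sf1  (Sf1 fixes flow; stroke at Sf1)
b2 stroke at J3  (common-f at J3 fixed by 4)
b1 stroke at J2  (J2: bond 2 brought flow, rest push out)
b5 stroke at J2  (common-f at J2 fixed by 2)
b0 stroke at TF1  (TF1 one-in-one-out from 1)
b3 stroke at J1  (only one effort-in slot at J1)

2  (C1, C2 all integral)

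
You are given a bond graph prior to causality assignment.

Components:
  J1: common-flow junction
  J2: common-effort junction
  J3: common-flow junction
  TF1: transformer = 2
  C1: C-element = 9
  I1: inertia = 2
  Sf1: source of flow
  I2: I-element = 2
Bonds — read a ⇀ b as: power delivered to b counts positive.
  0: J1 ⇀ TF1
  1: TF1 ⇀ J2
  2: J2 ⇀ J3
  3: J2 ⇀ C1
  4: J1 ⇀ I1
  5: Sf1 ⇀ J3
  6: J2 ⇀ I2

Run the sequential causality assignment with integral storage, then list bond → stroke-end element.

#5 stroke at Sf1  (Sf1 (Sf) sets flow on bond)
#2 stroke at J3  (common-f at J3 fixed by 5)
#3 stroke at J2  (C1 integral (e out))
#1 stroke at TF1  (J2: bond 3 brought effort, rest push out)
#6 stroke at I2  (J2 effort already set via bond 3)
#0 stroke at J1  (TF1 one-in-one-out from 1)
#4 stroke at I1  (closing 1-jn rule on J1)

b0 stroke→J1
b1 stroke→TF1
b2 stroke→J3
b3 stroke→J2
b4 stroke→I1
b5 stroke→Sf1
b6 stroke→I2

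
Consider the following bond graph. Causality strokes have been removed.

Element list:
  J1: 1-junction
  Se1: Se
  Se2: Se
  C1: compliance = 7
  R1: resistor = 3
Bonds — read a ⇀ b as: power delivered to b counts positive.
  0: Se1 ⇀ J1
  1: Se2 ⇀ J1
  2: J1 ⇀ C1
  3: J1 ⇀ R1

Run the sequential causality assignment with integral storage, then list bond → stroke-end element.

bond 0 stroke at J1
bond 1 stroke at J1
bond 2 stroke at J1
bond 3 stroke at R1

#0 stroke→J1  (Se1 fixes effort; stroke away)
#1 stroke→J1  (Se2 fixes effort; stroke away)
#2 stroke→J1  (C1: C, integral causality)
#3 stroke→R1  (J1: last free bond brings flow in)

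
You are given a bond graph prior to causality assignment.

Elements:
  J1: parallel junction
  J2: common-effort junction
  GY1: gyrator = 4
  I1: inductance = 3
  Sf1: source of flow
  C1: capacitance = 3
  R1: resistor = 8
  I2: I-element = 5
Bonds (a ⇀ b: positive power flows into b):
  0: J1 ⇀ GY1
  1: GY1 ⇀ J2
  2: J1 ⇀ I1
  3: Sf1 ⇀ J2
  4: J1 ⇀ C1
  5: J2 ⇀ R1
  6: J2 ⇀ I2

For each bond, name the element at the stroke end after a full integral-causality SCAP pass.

#0 stroke at GY1
#1 stroke at GY1
#2 stroke at I1
#3 stroke at Sf1
#4 stroke at J1
#5 stroke at J2
#6 stroke at I2

#3 stroke at Sf1  (source Sf1 imposes f)
#2 stroke at I1  (prefer integral on I1)
#4 stroke at J1  (C1 outputs effort q/C1)
#0 stroke at GY1  (0-jn J1 has e-setter on 4)
#1 stroke at GY1  (GY1 both-in/both-out from 0)
#6 stroke at I2  (I2 integral (f out))
#5 stroke at J2  (J2 needs exactly one e-in)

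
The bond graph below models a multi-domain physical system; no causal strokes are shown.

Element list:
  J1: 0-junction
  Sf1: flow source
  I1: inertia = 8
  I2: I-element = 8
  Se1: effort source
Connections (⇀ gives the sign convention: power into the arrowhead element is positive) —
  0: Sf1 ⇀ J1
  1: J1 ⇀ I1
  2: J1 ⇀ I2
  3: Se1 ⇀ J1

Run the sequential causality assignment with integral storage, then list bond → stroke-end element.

#0 stroke→Sf1
#1 stroke→I1
#2 stroke→I2
#3 stroke→J1

bond 0 stroke→Sf1  (Sf1 fixes flow; stroke at Sf1)
bond 3 stroke→J1  (Se1: effort source, stroke at far end)
bond 1 stroke→I1  (common-e at J1 fixed by 3)
bond 2 stroke→I2  (J1 effort already set via bond 3)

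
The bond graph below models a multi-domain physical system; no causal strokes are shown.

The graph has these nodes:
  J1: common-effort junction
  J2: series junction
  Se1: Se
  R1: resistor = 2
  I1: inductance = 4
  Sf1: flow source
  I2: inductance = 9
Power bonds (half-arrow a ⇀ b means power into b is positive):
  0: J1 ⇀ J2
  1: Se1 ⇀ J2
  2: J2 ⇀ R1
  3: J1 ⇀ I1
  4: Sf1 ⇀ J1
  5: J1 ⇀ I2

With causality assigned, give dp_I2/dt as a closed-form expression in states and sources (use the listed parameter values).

#1 |J2  (source Se1 imposes e)
#4 |Sf1  (Sf1 fixes flow; stroke at Sf1)
#3 |I1  (I1 integral (f out))
#5 |I2  (I2 integral (f out))
#0 |J1  (J1 needs exactly one e-in)
#2 |J2  (J2 flow already set via bond 0)

dp_I2/dt = -E_Se1 + 2*F_Sf1 - p_I1/2 - 2*p_I2/9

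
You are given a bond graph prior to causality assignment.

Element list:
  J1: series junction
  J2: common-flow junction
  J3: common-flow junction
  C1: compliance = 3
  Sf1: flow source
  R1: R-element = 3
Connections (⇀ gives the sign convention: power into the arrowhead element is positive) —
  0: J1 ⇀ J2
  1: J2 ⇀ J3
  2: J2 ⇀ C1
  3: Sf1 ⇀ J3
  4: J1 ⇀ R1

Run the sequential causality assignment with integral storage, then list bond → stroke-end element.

β0 →J2
β1 →J3
β2 →J2
β3 →Sf1
β4 →J1

#3 |Sf1  (Sf1 (Sf) sets flow on bond)
#1 |J3  (1-jn J3 has f-setter on 3)
#0 |J2  (1-jn J2 has f-setter on 1)
#2 |J2  (J2: bond 1 brought flow, rest push out)
#4 |J1  (common-f at J1 fixed by 0)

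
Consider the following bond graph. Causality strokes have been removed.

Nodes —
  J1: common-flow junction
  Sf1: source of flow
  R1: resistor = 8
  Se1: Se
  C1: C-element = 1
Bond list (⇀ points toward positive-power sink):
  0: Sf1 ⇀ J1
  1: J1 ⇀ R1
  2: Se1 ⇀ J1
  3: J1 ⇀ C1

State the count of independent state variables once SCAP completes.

1  (C1 all integral)

bond 0 |Sf1  (source Sf1 imposes f)
bond 2 |J1  (Se1 (Se) sets effort on bond)
bond 1 |J1  (J1: bond 0 brought flow, rest push out)
bond 3 |J1  (J1: bond 0 brought flow, rest push out)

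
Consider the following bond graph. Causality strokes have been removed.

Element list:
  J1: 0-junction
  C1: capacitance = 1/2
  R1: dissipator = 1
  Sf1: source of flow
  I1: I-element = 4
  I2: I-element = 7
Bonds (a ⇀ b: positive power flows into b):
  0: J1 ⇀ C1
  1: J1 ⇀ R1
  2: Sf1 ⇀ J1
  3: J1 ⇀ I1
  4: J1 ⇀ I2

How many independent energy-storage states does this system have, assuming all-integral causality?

3  (C1, I1, I2 all integral)

bond 2 →Sf1  (Sf1 (Sf) sets flow on bond)
bond 0 →J1  (prefer integral on C1)
bond 1 →R1  (J1: bond 0 brought effort, rest push out)
bond 3 →I1  (J1 effort already set via bond 0)
bond 4 →I2  (0-jn J1 has e-setter on 0)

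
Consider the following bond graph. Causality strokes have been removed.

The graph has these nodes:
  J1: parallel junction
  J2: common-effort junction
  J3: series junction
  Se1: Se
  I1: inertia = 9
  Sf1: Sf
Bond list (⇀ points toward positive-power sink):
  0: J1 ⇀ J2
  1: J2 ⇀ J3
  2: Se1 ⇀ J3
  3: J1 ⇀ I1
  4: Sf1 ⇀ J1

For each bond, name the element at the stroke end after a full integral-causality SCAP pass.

b2 →J3  (source Se1 imposes e)
b4 →Sf1  (Sf1: flow source, stroke at near end)
b1 →J2  (closing 1-jn rule on J3)
b0 →J1  (common-e at J2 fixed by 1)
b3 →I1  (common-e at J1 fixed by 0)

β0 |J1
β1 |J2
β2 |J3
β3 |I1
β4 |Sf1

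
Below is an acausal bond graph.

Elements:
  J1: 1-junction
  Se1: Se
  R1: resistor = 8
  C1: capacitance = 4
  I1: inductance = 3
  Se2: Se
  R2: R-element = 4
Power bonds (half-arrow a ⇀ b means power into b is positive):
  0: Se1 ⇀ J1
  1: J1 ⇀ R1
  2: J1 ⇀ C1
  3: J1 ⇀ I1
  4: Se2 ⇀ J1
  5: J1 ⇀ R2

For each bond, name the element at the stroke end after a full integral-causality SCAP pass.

#0 →J1  (Se1: effort source, stroke at far end)
#4 →J1  (Se2 fixes effort; stroke away)
#2 →J1  (prefer integral on C1)
#3 →I1  (I1: I, integral causality)
#1 →J1  (J1: bond 3 brought flow, rest push out)
#5 →J1  (J1 flow already set via bond 3)

bond 0 stroke at J1
bond 1 stroke at J1
bond 2 stroke at J1
bond 3 stroke at I1
bond 4 stroke at J1
bond 5 stroke at J1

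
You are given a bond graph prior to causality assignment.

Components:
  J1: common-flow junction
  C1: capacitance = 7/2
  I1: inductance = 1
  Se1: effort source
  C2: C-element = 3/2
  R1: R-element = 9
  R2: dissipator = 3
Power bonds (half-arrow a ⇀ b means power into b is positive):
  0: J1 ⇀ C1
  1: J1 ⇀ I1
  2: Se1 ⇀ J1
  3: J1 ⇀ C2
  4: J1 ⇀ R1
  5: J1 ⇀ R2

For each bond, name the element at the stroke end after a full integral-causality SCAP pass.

bond 0 stroke→J1
bond 1 stroke→I1
bond 2 stroke→J1
bond 3 stroke→J1
bond 4 stroke→J1
bond 5 stroke→J1

β2 stroke→J1  (Se1: effort source, stroke at far end)
β0 stroke→J1  (C1 outputs effort q/C1)
β1 stroke→I1  (I1 outputs flow p/I1)
β3 stroke→J1  (J1: bond 1 brought flow, rest push out)
β4 stroke→J1  (common-f at J1 fixed by 1)
β5 stroke→J1  (J1: bond 1 brought flow, rest push out)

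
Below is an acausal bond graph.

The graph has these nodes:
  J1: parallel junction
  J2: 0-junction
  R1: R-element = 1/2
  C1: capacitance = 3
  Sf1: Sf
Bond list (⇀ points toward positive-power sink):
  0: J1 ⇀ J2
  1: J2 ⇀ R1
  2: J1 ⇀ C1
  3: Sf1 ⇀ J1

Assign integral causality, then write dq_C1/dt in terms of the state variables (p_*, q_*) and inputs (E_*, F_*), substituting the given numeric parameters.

bond 3 →Sf1  (Sf1 fixes flow; stroke at Sf1)
bond 2 →J1  (C1 integral (e out))
bond 0 →J2  (0-jn J1 has e-setter on 2)
bond 1 →R1  (J2: bond 0 brought effort, rest push out)

dq_C1/dt = F_Sf1 - 2*q_C1/3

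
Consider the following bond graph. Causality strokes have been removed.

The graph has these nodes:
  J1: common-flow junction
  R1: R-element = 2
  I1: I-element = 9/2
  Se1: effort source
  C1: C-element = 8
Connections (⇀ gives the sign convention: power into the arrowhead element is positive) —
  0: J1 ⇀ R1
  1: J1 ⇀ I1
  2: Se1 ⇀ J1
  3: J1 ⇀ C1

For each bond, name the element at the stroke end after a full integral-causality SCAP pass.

#0 stroke→J1
#1 stroke→I1
#2 stroke→J1
#3 stroke→J1

β2 |J1  (Se1 fixes effort; stroke away)
β1 |I1  (prefer integral on I1)
β0 |J1  (1-jn J1 has f-setter on 1)
β3 |J1  (J1: bond 1 brought flow, rest push out)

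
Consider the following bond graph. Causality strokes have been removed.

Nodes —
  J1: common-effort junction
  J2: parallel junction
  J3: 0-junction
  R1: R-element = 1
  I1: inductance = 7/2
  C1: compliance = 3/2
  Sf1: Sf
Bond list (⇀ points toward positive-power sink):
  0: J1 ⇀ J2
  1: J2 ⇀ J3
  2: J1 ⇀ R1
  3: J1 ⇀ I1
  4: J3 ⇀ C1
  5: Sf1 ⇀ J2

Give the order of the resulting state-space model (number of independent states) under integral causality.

#5 →Sf1  (Sf1 fixes flow; stroke at Sf1)
#3 →I1  (I1 integral (f out))
#4 →J3  (prefer integral on C1)
#1 →J2  (J3: bond 4 brought effort, rest push out)
#0 →J1  (J2: bond 1 brought effort, rest push out)
#2 →R1  (common-e at J1 fixed by 0)

2  (C1, I1 all integral)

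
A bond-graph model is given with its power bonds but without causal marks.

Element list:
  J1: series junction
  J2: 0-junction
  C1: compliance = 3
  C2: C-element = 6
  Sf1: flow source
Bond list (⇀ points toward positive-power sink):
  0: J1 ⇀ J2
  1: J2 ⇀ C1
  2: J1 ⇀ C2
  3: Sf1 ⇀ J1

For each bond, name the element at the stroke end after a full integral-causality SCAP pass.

β3 →Sf1  (Sf1 fixes flow; stroke at Sf1)
β0 →J1  (J1: bond 3 brought flow, rest push out)
β2 →J1  (J1 flow already set via bond 3)
β1 →J2  (only one effort-in slot at J2)

b0 →J1
b1 →J2
b2 →J1
b3 →Sf1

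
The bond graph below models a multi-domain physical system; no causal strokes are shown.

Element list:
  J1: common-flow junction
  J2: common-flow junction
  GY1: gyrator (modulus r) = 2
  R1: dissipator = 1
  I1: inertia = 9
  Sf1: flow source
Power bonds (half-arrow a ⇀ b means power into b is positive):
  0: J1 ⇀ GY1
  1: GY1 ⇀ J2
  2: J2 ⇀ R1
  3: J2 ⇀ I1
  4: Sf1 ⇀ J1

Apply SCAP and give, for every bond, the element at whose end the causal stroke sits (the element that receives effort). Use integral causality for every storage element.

#0 |J1
#1 |J2
#2 |J2
#3 |I1
#4 |Sf1

β4 →Sf1  (source Sf1 imposes f)
β0 →J1  (J1: bond 4 brought flow, rest push out)
β1 →J2  (through GY1, causality inverts; strokes same side of GY1)
β3 →I1  (I1 outputs flow p/I1)
β2 →J2  (common-f at J2 fixed by 3)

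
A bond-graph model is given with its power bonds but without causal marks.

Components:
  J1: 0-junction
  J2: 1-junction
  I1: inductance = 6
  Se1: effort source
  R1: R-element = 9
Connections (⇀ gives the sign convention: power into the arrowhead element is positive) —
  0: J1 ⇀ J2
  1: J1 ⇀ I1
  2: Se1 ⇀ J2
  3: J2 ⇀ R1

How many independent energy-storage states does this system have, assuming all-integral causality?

1  (I1 all integral)

bond 2 →J2  (source Se1 imposes e)
bond 1 →I1  (I1 outputs flow p/I1)
bond 0 →J1  (closing 0-jn rule on J1)
bond 3 →J2  (J2 flow already set via bond 0)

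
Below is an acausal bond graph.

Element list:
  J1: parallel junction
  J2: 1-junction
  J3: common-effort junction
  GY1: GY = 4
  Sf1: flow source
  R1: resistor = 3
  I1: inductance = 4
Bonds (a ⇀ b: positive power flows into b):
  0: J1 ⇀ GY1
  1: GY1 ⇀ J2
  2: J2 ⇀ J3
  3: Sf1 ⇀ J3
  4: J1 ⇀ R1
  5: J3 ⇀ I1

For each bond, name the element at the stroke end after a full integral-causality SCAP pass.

bond 3 stroke at Sf1  (Sf1 (Sf) sets flow on bond)
bond 5 stroke at I1  (I1 integral (f out))
bond 2 stroke at J3  (J3 needs exactly one e-in)
bond 1 stroke at J2  (1-jn J2 has f-setter on 2)
bond 0 stroke at J1  (through GY1, causality inverts; strokes same side of GY1)
bond 4 stroke at R1  (0-jn J1 has e-setter on 0)

β0 stroke at J1
β1 stroke at J2
β2 stroke at J3
β3 stroke at Sf1
β4 stroke at R1
β5 stroke at I1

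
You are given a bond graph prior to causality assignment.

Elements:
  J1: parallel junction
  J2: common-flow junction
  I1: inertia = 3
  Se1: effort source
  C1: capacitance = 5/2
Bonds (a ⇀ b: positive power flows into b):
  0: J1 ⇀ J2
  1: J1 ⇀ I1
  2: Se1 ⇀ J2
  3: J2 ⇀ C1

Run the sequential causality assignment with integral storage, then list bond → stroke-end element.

b0 stroke at J1
b1 stroke at I1
b2 stroke at J2
b3 stroke at J2

b2 stroke at J2  (Se1: effort source, stroke at far end)
b1 stroke at I1  (I1 integral (f out))
b0 stroke at J1  (closing 0-jn rule on J1)
b3 stroke at J2  (common-f at J2 fixed by 0)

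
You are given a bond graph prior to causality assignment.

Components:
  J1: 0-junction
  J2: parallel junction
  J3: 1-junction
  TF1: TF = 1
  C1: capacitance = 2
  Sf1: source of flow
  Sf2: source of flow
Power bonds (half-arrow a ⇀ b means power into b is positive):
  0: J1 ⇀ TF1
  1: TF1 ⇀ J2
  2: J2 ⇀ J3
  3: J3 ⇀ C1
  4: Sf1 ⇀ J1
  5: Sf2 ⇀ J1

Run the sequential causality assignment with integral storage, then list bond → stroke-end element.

#0 |J1
#1 |TF1
#2 |J2
#3 |J3
#4 |Sf1
#5 |Sf2

bond 4 →Sf1  (Sf1: flow source, stroke at near end)
bond 5 →Sf2  (Sf2: flow source, stroke at near end)
bond 0 →J1  (only one effort-in slot at J1)
bond 1 →TF1  (TF1: transformer flips bond 0)
bond 2 →J2  (only one effort-in slot at J2)
bond 3 →J3  (common-f at J3 fixed by 2)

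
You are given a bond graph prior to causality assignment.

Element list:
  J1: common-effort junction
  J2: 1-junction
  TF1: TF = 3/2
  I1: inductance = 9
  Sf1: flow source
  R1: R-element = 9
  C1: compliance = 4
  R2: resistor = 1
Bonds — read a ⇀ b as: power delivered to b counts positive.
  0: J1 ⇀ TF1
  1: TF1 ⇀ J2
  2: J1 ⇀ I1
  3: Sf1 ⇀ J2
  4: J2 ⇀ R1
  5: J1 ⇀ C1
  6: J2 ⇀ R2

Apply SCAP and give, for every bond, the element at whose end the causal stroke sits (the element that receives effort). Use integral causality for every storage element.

b3 stroke→Sf1  (Sf1: flow source, stroke at near end)
b1 stroke→J2  (J2 flow already set via bond 3)
b4 stroke→J2  (J2: bond 3 brought flow, rest push out)
b6 stroke→J2  (common-f at J2 fixed by 3)
b0 stroke→TF1  (TF1: transformer flips bond 1)
b2 stroke→I1  (prefer integral on I1)
b5 stroke→J1  (only one effort-in slot at J1)

#0 stroke→TF1
#1 stroke→J2
#2 stroke→I1
#3 stroke→Sf1
#4 stroke→J2
#5 stroke→J1
#6 stroke→J2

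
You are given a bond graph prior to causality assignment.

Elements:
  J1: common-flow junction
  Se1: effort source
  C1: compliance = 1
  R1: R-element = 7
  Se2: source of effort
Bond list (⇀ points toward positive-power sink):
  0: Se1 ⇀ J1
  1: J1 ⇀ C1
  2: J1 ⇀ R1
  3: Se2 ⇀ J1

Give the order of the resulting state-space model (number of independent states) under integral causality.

bond 0 stroke at J1  (Se1: effort source, stroke at far end)
bond 3 stroke at J1  (Se2: effort source, stroke at far end)
bond 1 stroke at J1  (prefer integral on C1)
bond 2 stroke at R1  (closing 1-jn rule on J1)

1  (C1 all integral)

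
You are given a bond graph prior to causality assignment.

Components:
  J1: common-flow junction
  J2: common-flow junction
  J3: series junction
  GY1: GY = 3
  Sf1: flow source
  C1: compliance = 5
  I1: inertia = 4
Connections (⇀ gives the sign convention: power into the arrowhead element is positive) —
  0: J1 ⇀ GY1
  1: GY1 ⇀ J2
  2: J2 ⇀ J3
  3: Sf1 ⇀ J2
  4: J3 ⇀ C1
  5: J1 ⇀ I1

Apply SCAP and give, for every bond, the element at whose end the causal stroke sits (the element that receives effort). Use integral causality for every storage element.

#0 stroke at J1
#1 stroke at J2
#2 stroke at J2
#3 stroke at Sf1
#4 stroke at J3
#5 stroke at I1

bond 3 |Sf1  (Sf1 fixes flow; stroke at Sf1)
bond 1 |J2  (common-f at J2 fixed by 3)
bond 2 |J2  (common-f at J2 fixed by 3)
bond 4 |J3  (common-f at J3 fixed by 2)
bond 0 |J1  (GY1: gyrator matches bond 1)
bond 5 |I1  (closing 1-jn rule on J1)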